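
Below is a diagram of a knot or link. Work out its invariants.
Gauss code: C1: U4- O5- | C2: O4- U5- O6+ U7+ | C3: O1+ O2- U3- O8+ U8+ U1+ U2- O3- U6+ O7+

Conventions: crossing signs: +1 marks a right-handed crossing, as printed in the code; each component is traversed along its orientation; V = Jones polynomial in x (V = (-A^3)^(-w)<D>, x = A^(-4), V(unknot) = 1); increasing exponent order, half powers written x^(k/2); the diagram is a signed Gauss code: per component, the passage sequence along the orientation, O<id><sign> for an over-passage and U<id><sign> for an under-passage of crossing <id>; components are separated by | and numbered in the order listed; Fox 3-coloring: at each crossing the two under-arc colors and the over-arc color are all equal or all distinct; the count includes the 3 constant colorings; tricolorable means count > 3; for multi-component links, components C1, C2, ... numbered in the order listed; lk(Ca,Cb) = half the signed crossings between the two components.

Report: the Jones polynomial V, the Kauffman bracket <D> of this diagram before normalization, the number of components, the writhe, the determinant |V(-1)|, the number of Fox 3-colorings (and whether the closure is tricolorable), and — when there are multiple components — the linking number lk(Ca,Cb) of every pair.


V = x^-2 + 2 + x^2
<D> = A^-8 + 2 + A^8 (w = 0)
3 components over 8 crossings, w = 0
lk(C1,C2): -1
lk(C1,C3) = 0
linking number lk(C2,C3) = +1
3 Fox colorings among 3^8, |V(-1)| = 4: not tricolorable
why: the 3 component pairs carry total linking 0


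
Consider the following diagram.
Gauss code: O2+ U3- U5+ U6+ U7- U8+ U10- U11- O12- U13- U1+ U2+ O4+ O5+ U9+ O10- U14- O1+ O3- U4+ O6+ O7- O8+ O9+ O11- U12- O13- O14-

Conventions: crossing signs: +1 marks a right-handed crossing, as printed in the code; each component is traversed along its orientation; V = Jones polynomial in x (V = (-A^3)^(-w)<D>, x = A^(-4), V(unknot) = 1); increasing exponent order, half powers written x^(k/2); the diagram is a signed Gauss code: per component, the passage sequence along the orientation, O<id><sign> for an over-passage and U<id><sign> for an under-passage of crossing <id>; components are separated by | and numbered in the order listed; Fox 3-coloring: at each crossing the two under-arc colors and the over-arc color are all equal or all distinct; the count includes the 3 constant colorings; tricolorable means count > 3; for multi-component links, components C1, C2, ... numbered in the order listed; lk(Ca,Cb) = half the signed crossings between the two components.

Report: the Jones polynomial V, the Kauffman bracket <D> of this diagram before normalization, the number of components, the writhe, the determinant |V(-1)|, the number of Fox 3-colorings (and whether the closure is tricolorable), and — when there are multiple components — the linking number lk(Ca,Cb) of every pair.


V(x) = -x^-3 + 2x^-2 - 2x^-1 + 3 - 2x + 2x^2 - x^3
bracket: -A^-12 + 2A^-8 - 2A^-4 + 3 - 2A^4 + 2A^8 - A^12, w = 0
1 component, writhe 0, over 14 crossings
det 13, colorings 3 of 3^14 — not tricolorable
observation: V is palindromic (span 6, det 13): x -> 1/x fixes it; necessary, not sufficient, for amphichirality


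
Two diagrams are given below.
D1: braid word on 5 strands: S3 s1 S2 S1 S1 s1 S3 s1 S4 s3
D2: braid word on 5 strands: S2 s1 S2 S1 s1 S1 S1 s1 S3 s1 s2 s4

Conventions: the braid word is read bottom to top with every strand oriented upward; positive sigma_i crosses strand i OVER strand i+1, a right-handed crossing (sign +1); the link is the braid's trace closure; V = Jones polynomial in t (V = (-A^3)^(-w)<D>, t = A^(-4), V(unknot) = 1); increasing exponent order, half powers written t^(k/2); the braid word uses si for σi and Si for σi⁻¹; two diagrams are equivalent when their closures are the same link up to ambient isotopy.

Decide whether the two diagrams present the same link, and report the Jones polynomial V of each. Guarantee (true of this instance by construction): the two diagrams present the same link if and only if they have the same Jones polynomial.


equivalent: yes
V(D1) = 1  (w -2, c 10, <D> = A^-6)
V(D2) = 1  [12 crossings, <D> = 1, w = 0]
key observation: one V(t) for all 2 diagrams — one class (guaranteed)


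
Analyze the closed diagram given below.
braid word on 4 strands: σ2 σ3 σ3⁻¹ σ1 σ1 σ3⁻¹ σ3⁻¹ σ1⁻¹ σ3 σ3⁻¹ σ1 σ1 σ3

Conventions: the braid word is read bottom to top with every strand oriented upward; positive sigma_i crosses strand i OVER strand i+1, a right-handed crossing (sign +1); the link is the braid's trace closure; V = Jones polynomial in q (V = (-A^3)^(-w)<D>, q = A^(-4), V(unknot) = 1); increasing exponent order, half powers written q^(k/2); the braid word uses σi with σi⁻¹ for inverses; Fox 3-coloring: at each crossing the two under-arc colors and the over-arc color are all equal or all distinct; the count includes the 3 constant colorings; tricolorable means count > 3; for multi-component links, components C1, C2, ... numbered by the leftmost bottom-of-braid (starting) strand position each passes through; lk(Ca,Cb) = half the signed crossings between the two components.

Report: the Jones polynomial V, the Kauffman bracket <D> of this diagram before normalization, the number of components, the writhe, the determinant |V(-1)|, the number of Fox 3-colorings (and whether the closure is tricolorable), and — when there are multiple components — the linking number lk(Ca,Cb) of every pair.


V(q) = q + q^3 - q^4
bracket: A^-7 - A^-3 - A^5, w = +3
1 component, writhe +3, over 13 crossings
det 3, colorings 9 of 3^13 — tricolorable
observation: V spans 3 powers of q: at least 3 crossings in any diagram


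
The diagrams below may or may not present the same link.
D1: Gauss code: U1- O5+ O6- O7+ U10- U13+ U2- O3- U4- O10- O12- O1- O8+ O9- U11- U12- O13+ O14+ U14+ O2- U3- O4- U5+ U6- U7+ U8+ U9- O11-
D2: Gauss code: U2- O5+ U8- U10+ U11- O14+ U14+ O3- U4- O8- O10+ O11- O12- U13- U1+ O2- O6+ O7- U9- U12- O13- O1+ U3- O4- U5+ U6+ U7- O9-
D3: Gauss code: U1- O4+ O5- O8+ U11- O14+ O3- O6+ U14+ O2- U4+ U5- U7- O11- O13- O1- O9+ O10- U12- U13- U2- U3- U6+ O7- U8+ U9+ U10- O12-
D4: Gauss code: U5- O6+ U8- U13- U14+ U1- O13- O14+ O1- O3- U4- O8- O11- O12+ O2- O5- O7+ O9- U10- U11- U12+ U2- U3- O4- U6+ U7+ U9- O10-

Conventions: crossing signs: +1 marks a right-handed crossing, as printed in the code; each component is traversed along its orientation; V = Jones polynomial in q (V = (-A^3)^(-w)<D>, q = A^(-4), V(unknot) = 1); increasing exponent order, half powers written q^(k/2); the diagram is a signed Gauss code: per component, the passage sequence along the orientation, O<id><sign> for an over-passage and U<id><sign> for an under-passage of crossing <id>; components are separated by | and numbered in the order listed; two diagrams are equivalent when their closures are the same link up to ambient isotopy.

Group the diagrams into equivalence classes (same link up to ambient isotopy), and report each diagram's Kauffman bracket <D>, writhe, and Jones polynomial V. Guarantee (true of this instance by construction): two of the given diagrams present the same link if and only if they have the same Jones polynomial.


classes: {D1, D2, D3, D4}
V(D1) = -q^-6 + q^-5 - q^-4 + 2q^-3 - q^-2 + q^-1  [14 crossings, <D> = A^-8 - A^-4 + 2 - A^4 + A^8 - A^12, w = -4]
V(D2) = -q^-6 + q^-5 - q^-4 + 2q^-3 - q^-2 + q^-1  [14 crossings, <D> = A^-8 - A^-4 + 2 - A^4 + A^8 - A^12, w = -4]
V(D3) = -q^-6 + q^-5 - q^-4 + 2q^-3 - q^-2 + q^-1  (w -4, c 14, <D> = A^-8 - A^-4 + 2 - A^4 + A^8 - A^12)
V(D4) = -q^-6 + q^-5 - q^-4 + 2q^-3 - q^-2 + q^-1  (w -6, c 14, <D> = A^-14 - A^-10 + 2A^-6 - A^-2 + A^2 - A^6)
note: one V(q) for all 4 diagrams — one class (guaranteed)


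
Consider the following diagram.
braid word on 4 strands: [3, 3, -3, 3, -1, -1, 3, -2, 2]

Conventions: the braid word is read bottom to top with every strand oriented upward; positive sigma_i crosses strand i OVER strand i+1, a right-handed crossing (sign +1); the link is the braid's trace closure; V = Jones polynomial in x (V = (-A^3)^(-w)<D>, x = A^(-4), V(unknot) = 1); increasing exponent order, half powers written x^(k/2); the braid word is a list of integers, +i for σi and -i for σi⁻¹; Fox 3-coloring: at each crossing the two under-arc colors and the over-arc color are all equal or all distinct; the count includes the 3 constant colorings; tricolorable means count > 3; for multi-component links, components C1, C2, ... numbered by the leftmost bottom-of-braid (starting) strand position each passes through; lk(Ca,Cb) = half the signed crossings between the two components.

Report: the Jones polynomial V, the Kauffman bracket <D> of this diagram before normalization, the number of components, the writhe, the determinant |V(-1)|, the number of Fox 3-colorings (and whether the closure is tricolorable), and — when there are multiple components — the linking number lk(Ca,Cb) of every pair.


Jones polynomial: V(x) = x^-2 + x^-1 + 2 + x - x^4
<D> = A^-13 - A^-1 - 2A^3 - A^7 - A^11; writhe +1
components 3, writhe +1 (9 crossings)
linking number lk(C1,C2) = -1
lk(C1,C3): 0
lk(C2,C3) = 0
3-colorings: 27 of 3^9, det 0 — tricolorable
note: the span of V is 6, within the link bound 9 + 3 - 1


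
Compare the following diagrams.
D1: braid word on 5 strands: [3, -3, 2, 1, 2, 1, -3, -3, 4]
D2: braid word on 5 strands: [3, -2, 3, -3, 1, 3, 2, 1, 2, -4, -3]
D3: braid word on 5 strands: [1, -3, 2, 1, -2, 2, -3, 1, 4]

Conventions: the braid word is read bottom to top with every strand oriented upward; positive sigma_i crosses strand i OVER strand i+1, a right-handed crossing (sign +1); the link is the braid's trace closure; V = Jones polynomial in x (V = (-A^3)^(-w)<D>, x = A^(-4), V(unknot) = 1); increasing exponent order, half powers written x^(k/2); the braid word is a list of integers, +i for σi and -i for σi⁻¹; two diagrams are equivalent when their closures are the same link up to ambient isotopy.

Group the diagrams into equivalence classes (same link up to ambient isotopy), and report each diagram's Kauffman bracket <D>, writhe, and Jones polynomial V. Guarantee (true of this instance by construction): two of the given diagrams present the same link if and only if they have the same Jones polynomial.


grouping into links: {D1, D3} | {D2}
V(D1) = -x^(-3/2) - 2x^(1/2) + x^(3/2) - x^(5/2) + x^(7/2)  (w +3, c 9, <D> = -A^-5 + A^-1 - A^3 + 2A^7 + A^15)
V(D2) = -x^(1/2) - x^(5/2)  (w +3, c 11, <D> = A^-1 + A^7)
D3 (bracket -A^-5 + A^-1 - A^3 + 2A^7 + A^15; 9 crossings at w = +3): V = -x^(-3/2) - 2x^(1/2) + x^(3/2) - x^(5/2) + x^(7/2)
why: V(x) takes 2 values over 3 diagrams, fixing the grouping


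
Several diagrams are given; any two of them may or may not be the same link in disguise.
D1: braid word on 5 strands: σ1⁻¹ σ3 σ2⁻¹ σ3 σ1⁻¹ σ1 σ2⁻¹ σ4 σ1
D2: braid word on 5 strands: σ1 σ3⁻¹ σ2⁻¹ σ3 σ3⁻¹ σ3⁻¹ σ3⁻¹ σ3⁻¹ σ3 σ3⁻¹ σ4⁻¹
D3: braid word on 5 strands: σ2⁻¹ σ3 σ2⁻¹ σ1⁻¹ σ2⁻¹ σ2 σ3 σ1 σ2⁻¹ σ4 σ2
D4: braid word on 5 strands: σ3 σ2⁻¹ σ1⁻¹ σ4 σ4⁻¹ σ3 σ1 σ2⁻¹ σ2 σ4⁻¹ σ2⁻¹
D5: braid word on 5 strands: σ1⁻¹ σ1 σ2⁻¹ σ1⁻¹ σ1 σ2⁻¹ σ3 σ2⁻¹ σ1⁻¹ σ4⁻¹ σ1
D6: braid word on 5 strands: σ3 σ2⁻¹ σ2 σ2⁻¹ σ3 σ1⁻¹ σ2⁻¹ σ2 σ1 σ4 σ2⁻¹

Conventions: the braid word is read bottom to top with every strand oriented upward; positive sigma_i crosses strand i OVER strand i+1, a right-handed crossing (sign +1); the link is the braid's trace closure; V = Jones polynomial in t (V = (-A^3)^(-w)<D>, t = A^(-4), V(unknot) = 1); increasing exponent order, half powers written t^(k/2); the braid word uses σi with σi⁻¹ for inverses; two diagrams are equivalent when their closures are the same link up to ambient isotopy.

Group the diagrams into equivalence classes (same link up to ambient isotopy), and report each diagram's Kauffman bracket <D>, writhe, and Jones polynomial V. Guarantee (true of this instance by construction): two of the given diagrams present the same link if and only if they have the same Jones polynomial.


equivalence classes: {D1, D3, D4, D6} | {D2} | {D5}
D1 (bracket A^-7 + A^13; 9 crossings at w = +1): V = -t^(-5/2) - t^(5/2)
V(D2) = -t^(-11/2) + t^(-9/2) - t^(-7/2) - t^(-3/2)  [11 crossings, <D> = A^-9 + A^-1 - A^3 + A^7, w = -5]
D3 (bracket A^-7 + A^13; 11 crossings at w = +1): V = -t^(-5/2) - t^(5/2)
D4 (bracket A^-13 + A^7; 11 crossings at w = -1): V = -t^(-5/2) - t^(5/2)
V(D5) = t^(-9/2) - t^(-5/2) - t^(-3/2) - t^(-1/2)  (w -3, c 11, <D> = A^-7 + A^-3 + A - A^9)
D6 (bracket A^-7 + A^13; 11 crossings at w = +1): V = -t^(-5/2) - t^(5/2)
key observation: comparing 6 Jones polynomials yields 3 groups


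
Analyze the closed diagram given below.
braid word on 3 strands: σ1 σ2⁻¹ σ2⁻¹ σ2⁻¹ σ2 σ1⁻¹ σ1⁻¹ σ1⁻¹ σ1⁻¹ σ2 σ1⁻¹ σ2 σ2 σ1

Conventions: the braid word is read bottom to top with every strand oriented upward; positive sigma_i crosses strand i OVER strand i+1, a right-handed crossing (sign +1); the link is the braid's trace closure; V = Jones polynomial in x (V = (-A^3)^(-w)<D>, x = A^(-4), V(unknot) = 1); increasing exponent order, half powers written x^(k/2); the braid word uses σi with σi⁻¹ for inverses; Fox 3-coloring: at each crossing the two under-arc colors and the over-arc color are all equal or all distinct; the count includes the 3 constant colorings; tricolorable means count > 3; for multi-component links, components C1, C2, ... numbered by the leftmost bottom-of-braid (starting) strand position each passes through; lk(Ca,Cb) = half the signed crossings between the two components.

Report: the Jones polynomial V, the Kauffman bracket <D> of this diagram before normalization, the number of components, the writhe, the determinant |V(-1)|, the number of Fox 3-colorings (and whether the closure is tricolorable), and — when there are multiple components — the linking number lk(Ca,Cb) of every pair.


Jones polynomial: V(x) = x^-7 - 4x^-6 + 7x^-5 - 11x^-4 + 14x^-3 - 14x^-2 + 14x^-1 - 10 + 7x - 4x^2 + x^3
<D> = A^-18 - 4A^-14 + 7A^-10 - 10A^-6 + 14A^-2 - 14A^2 + 14A^6 - 11A^10 + 7A^14 - 4A^18 + A^22; writhe -2
components 1, writhe -2 (14 crossings)
3-colorings: 9 of 3^14, det 87 — tricolorable
note: free reduction leaves σ1 σ2⁻¹ σ2⁻¹ σ1⁻¹ σ1⁻¹ σ1⁻¹ σ1⁻¹ σ2 σ1⁻¹ σ2 σ2 σ1 of the original 14 letters


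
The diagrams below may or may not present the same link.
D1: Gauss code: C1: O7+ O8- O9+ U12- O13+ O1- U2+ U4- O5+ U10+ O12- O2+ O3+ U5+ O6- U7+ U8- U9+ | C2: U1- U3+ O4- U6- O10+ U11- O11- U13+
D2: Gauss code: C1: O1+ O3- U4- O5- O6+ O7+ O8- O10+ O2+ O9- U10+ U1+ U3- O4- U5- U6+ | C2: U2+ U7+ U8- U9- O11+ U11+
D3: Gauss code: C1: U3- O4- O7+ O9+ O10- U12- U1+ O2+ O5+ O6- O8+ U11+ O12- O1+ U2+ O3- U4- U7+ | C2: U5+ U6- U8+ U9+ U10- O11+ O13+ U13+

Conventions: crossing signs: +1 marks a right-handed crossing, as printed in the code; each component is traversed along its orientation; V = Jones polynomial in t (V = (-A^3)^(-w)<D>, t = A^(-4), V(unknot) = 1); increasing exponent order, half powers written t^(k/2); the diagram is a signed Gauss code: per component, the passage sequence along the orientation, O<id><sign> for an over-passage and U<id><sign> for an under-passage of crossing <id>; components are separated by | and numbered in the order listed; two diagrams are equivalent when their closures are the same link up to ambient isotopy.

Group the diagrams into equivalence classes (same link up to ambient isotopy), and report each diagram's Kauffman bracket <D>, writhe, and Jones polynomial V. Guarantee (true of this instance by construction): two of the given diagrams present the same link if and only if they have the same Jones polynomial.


grouping into links: {D1} | {D2} | {D3}
V(D1) = -t^(-3/2) + t^(-1/2) - 2t^(1/2) + t^(3/2) - 2t^(5/2) + t^(7/2)  (w +1, c 13, <D> = -A^-11 + 2A^-7 - A^-3 + 2A - A^5 + A^9)
V(D2) = -t^(-1/2) - t^(1/2)  (w +1, c 11, <D> = A + A^5)
D3 (bracket A^-1 + A^7; 13 crossings at w = +3): V = -t^(1/2) - t^(5/2)
why: 3 classes among 3 diagrams; unequal V(t) rules out equality


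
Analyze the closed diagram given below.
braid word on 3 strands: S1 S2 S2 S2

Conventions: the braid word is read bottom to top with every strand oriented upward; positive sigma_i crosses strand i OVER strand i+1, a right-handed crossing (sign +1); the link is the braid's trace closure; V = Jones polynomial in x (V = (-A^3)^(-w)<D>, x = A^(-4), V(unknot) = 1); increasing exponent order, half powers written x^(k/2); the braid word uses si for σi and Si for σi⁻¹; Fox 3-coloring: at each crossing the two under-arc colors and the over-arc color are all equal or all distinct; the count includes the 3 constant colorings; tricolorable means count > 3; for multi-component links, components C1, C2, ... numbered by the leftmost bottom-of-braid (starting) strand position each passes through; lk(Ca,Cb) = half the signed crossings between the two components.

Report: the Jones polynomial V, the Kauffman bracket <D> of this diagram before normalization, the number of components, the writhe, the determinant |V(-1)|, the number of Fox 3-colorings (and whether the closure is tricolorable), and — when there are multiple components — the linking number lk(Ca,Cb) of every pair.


Jones polynomial: V(x) = -x^-4 + x^-3 + x^-1
<D> = A^-8 + 1 - A^4; writhe -4
components 1, writhe -4 (4 crossings)
3-colorings: 9 of 3^4, det 3 — tricolorable
note: the span of V is 3, forcing >= 3 crossings in any diagram


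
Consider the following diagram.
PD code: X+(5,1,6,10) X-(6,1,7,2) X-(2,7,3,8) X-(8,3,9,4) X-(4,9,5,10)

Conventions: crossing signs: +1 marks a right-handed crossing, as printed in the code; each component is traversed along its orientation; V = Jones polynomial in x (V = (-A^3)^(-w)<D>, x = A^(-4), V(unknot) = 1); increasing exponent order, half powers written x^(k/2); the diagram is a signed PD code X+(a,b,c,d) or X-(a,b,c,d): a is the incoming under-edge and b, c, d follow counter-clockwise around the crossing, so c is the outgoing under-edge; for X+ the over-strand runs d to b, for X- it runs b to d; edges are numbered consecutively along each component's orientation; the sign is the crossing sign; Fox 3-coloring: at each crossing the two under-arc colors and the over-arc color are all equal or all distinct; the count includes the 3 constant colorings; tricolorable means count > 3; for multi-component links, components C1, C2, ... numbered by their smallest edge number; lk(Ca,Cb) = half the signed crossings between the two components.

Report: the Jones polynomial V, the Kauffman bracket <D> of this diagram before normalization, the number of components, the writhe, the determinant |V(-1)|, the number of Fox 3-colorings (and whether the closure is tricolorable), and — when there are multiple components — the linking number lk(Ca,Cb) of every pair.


V = -x^-4 + x^-3 + x^-1
<D> = -A^-5 - A^3 + A^7 (w = -3)
1 component over 5 crossings, w = -3
9 Fox colorings among 3^5, |V(-1)| = 3: tricolorable
why: w = -3 shifts under R1 moves; the (-A^3)^(3) factor cancels that in V


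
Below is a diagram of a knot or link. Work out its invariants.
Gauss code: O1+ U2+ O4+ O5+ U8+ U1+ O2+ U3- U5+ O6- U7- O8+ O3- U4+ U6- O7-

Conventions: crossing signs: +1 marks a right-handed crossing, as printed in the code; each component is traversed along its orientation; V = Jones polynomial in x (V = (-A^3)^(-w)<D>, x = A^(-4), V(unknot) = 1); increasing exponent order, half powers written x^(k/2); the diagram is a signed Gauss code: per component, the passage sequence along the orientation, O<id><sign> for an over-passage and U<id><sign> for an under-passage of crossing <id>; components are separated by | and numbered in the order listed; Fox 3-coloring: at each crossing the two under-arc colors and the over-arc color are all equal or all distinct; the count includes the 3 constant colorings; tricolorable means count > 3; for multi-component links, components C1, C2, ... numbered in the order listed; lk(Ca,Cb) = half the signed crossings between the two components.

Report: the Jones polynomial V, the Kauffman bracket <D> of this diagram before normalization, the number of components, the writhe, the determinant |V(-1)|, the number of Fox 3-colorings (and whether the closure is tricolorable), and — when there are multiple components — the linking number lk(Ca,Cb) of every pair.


V = -x^-1 + 2 - x + 2x^2 - x^3 + x^4 - x^5
<D> = -A^-14 + A^-10 - A^-6 + 2A^-2 - A^2 + 2A^6 - A^10 (w = +2)
1 component over 8 crossings, w = +2
9 Fox colorings among 3^8, |V(-1)| = 9: tricolorable
why: w = +2 (over 8 crossings) is diagram-only; (-A^3)^(-2) removes it from V


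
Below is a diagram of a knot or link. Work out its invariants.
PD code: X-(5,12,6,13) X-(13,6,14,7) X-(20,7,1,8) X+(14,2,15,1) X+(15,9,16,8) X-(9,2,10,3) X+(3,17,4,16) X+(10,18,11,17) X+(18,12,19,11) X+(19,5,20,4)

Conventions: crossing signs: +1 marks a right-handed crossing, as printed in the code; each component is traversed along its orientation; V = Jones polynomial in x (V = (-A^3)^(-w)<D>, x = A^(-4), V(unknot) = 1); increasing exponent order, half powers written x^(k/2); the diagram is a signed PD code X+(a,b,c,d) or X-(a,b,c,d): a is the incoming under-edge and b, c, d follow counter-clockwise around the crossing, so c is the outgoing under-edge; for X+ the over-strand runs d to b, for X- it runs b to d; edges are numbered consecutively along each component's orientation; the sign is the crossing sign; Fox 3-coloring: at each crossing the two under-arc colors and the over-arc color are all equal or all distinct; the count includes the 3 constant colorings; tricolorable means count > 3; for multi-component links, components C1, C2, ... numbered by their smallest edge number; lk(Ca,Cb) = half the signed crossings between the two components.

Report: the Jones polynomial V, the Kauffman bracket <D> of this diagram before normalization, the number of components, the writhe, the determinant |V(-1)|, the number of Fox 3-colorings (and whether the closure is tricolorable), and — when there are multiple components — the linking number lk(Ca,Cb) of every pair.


V(x) = -x^-1 + 2 - x + 2x^2 - x^3 + x^4 - x^5
bracket: -A^-14 + A^-10 - A^-6 + 2A^-2 - A^2 + 2A^6 - A^10, w = +2
1 component, writhe +2, over 10 crossings
det 9, colorings 9 of 3^10 — tricolorable
observation: w = +2 (over 10 crossings) is diagram-only; (-A^3)^(-2) removes it from V


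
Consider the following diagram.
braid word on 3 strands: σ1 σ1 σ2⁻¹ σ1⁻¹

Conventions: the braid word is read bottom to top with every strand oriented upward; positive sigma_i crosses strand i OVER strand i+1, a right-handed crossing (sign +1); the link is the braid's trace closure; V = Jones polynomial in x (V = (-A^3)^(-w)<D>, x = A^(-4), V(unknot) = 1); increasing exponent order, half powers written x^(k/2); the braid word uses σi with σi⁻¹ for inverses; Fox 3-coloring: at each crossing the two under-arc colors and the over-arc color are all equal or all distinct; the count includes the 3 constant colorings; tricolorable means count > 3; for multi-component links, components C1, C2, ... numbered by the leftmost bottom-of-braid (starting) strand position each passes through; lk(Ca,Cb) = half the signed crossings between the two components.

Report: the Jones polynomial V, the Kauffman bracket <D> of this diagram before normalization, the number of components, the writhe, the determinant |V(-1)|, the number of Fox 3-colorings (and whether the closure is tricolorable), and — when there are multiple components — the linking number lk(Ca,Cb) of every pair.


V(x) = 1
bracket: 1, w = 0
1 component, writhe 0, over 4 crossings
det 1, colorings 3 of 3^4 — not tricolorable
observation: |V(-1)| = 1: so not tricolorable, since 3 does not divide 1


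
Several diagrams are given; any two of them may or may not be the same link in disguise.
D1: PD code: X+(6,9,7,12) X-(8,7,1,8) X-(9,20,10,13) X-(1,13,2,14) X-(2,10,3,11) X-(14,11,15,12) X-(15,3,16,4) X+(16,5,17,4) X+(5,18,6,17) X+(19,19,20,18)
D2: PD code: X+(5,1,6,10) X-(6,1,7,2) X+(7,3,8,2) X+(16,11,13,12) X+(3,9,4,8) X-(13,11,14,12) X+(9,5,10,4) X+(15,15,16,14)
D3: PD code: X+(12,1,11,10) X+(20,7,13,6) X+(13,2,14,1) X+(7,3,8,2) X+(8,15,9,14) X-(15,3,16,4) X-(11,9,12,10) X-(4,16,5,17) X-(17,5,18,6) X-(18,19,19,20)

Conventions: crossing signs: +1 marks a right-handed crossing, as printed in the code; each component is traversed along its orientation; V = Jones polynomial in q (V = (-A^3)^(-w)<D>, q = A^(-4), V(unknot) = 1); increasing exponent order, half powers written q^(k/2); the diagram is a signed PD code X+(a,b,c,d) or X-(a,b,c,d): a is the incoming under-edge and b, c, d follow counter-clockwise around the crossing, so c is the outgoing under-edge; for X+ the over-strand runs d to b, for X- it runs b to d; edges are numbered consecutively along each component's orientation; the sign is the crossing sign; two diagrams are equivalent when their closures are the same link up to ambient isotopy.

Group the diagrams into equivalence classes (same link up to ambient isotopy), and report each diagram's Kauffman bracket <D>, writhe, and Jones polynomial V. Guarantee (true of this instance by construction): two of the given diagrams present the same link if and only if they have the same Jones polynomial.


grouping into links: {D1} | {D2} | {D3}
V(D1) = q^-3 + q^-2 + q^-1 + 1  (w -2, c 10, <D> = A^-6 + A^-2 + A^2 + A^6)
V(D2) = 1 + 2q + 2q^2 + q^3 - q^4 - q^5  (w +4, c 8, <D> = -A^-8 - A^-4 + 1 + 2A^4 + 2A^8 + A^12)
D3 (bracket A^-4 + 2 + A^4; 10 crossings at w = 0): V = q^-1 + 2 + q
why: 3 values of V(q) split the 3 diagrams


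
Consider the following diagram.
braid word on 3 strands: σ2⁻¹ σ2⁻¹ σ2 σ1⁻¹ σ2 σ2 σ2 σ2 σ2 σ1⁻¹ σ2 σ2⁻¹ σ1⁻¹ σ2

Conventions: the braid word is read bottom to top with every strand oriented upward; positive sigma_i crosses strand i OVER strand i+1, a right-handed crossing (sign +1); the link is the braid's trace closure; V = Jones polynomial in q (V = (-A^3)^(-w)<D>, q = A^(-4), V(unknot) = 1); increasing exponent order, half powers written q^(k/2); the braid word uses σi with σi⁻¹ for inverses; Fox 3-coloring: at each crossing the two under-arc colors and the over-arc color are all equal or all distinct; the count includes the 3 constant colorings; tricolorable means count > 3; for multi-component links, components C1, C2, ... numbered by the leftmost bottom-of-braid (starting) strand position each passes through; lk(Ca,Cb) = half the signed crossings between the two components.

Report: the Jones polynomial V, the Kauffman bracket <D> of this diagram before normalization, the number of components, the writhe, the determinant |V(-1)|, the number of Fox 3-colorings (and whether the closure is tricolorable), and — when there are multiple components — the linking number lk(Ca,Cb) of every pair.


V = -q^-2 + q^-1 - 1 + 3q - 2q^2 + 3q^3 - 2q^4 + q^5 - q^6
<D> = -A^-18 + A^-14 - 2A^-10 + 3A^-6 - 2A^-2 + 3A^2 - A^6 + A^10 - A^14 (w = +2)
1 component over 14 crossings, w = +2
9 Fox colorings among 3^14, |V(-1)| = 15: tricolorable
why: V spans 8 powers of q: at least 8 crossings in any diagram


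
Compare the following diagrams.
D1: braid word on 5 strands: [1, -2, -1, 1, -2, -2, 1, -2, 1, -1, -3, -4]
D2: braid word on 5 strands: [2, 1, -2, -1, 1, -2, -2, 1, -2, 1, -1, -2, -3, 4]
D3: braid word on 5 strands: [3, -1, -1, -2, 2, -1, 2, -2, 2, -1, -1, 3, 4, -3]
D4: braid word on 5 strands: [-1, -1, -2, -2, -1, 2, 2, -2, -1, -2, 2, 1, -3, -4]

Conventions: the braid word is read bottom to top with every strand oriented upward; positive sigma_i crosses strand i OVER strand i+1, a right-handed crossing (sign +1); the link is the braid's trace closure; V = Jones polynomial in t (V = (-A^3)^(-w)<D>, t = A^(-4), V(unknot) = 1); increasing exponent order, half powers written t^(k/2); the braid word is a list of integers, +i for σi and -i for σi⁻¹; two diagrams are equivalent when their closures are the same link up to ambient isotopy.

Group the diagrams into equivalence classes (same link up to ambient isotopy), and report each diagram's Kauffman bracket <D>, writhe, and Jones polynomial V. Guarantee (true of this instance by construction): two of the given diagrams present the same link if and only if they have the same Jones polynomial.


classes: {D1, D2} | {D3} | {D4}
V(D1) = t^-5 - 2t^-4 + 2t^-3 - 2t^-2 + 2t^-1 - 1 + t  [12 crossings, <D> = A^-16 - A^-12 + 2A^-8 - 2A^-4 + 2 - 2A^4 + A^8, w = -4]
V(D2) = t^-5 - 2t^-4 + 2t^-3 - 2t^-2 + 2t^-1 - 1 + t  (w -2, c 14, <D> = A^-10 - A^-6 + 2A^-2 - 2A^2 + 2A^6 - 2A^10 + A^14)
V(D3) = -t^-7 + t^-6 - t^-5 + t^-4 + t^-2  (w -2, c 14, <D> = A^2 + A^10 - A^14 + A^18 - A^22)
V(D4) = -t^-6 + t^-5 - t^-4 + 2t^-3 - t^-2 + t^-1  (w -6, c 14, <D> = A^-14 - A^-10 + 2A^-6 - A^-2 + A^2 - A^6)
note: comparing 4 Jones polynomials yields 3 groups


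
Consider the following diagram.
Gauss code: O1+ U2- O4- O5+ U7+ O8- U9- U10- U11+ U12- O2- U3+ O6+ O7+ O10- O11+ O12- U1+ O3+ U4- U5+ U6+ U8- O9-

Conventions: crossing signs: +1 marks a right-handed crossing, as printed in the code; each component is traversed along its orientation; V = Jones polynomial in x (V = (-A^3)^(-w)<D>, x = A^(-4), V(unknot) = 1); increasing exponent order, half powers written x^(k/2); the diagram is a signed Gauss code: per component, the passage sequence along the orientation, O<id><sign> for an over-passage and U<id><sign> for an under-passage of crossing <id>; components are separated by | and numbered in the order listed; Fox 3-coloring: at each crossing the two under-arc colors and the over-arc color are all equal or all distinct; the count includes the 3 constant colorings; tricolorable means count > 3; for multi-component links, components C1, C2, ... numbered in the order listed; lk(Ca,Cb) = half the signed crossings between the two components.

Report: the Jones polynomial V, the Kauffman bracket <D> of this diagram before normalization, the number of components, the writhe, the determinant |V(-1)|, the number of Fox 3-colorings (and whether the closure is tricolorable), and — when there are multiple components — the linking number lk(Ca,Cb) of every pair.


V = -x^-3 + 2x^-2 - 2x^-1 + 3 - 2x + 2x^2 - x^3
<D> = -A^-12 + 2A^-8 - 2A^-4 + 3 - 2A^4 + 2A^8 - A^12 (w = 0)
1 component over 12 crossings, w = 0
3 Fox colorings among 3^12, |V(-1)| = 13: not tricolorable
why: the span of V is 6, forcing >= 6 crossings in any diagram


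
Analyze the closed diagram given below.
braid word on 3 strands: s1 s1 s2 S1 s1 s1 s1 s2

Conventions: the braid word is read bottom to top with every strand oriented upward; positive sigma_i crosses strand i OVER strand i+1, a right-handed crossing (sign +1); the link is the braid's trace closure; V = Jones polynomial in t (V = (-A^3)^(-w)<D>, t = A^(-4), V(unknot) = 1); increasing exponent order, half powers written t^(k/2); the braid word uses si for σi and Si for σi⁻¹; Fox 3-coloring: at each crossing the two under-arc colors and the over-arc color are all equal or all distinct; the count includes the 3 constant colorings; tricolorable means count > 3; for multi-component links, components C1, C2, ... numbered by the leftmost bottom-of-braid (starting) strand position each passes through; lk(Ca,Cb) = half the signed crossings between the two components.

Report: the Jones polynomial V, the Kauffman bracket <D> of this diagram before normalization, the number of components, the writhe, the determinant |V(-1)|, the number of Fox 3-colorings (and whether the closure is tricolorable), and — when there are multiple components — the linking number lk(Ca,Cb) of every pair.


V = t^2 + t^4 + 2t^6
<D> = 2A^-6 + A^2 + A^10 (w = +6)
3 components over 8 crossings, w = +6
lk(C1,C2): +1
lk(C1,C3) = +1
linking number lk(C2,C3) = +1
3 Fox colorings among 3^8, |V(-1)| = 4: not tricolorable
why: w = +6 (over 8 crossings) is diagram-only; (-A^3)^(-6) removes it from V


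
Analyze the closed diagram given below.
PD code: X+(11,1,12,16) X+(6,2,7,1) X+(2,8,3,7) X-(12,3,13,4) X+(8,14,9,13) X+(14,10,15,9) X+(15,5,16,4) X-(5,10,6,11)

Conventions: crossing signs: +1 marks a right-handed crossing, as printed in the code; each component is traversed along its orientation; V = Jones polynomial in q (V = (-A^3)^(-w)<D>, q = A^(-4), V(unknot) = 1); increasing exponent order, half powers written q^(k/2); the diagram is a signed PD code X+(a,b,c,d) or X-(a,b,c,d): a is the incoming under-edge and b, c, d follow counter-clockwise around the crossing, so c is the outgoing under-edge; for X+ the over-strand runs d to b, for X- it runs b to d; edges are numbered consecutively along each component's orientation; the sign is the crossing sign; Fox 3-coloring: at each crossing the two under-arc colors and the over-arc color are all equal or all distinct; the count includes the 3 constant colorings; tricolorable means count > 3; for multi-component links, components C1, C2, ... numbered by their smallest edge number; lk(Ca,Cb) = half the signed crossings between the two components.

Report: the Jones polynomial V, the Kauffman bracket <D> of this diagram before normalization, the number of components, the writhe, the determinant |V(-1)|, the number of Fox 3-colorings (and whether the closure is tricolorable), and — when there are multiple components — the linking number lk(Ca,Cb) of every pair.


V = 2q - 2q^2 + 3q^3 - 3q^4 + 2q^5 - 2q^6 + q^7
<D> = A^-16 - 2A^-12 + 2A^-8 - 3A^-4 + 3 - 2A^4 + 2A^8 (w = +4)
1 component over 8 crossings, w = +4
9 Fox colorings among 3^8, |V(-1)| = 15: tricolorable
why: det 15 = |V(-1)|; divisible by 3, so tricolorable


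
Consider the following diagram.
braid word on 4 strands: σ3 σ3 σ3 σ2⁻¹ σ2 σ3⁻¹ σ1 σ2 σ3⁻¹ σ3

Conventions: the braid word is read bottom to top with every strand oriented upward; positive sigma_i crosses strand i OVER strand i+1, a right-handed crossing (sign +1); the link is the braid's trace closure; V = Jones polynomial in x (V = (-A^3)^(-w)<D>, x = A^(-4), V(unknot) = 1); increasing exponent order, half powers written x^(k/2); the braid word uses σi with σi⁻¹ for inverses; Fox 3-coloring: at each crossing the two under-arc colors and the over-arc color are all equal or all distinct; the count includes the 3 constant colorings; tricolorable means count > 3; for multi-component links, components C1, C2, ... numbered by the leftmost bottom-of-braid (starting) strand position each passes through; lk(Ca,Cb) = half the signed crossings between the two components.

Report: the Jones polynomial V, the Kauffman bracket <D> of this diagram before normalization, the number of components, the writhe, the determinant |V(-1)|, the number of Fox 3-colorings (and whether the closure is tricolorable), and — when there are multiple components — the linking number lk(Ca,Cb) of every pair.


V(x) = -x^(1/2) - x^(5/2)
bracket: -A^2 - A^10, w = +4
2 components, writhe +4, over 10 crossings
lk(C1,C2) = +1
det 2, colorings 3 of 3^10 — not tricolorable
observation: det 2 = |V(-1)|; not divisible by 3, so not tricolorable


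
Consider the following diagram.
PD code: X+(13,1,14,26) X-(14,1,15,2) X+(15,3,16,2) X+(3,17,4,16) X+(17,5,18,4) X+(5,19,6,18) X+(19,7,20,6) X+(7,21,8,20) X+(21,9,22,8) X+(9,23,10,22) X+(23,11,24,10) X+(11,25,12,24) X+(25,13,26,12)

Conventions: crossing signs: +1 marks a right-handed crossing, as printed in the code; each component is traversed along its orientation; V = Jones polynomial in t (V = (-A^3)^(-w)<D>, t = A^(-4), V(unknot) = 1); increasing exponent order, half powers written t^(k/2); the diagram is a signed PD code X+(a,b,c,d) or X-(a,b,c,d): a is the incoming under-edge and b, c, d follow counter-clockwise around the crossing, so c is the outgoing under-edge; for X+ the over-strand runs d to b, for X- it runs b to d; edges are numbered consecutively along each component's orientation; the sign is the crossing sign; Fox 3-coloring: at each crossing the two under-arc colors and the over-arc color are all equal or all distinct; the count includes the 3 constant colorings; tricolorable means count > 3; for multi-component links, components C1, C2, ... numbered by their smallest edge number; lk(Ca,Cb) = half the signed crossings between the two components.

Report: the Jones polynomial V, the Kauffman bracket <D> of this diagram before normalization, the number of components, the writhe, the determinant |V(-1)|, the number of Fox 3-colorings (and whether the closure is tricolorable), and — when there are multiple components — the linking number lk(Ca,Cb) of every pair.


V = t^5 + t^7 - t^8 + t^9 - t^10 + t^11 - t^12 + t^13 - t^14 + t^15 - t^16
<D> = A^-31 - A^-27 + A^-23 - A^-19 + A^-15 - A^-11 + A^-7 - A^-3 + A - A^5 - A^13 (w = +11)
1 component over 13 crossings, w = +11
3 Fox colorings among 3^13, |V(-1)| = 11: not tricolorable
why: w = +11 (over 13 crossings) is diagram-only; (-A^3)^(-11) removes it from V


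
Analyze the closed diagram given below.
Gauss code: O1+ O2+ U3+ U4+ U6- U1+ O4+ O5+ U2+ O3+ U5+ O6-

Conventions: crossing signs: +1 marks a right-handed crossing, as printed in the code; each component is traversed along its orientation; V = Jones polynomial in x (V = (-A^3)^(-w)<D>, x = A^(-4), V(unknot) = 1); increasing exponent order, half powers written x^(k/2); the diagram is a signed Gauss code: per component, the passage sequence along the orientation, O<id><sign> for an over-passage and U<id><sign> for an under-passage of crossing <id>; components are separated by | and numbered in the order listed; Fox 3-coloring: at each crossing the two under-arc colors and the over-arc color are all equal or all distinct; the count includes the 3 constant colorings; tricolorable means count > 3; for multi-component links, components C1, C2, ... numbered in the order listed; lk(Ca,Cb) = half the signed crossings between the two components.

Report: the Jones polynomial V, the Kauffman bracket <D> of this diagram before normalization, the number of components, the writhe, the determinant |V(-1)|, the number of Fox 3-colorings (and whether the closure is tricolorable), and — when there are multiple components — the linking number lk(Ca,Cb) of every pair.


Jones polynomial: V(x) = x + x^3 - x^4
<D> = -A^-4 + 1 + A^8; writhe +4
components 1, writhe +4 (6 crossings)
3-colorings: 9 of 3^6, det 3 — tricolorable
note: w = +4 (over 6 crossings) is diagram-only; (-A^3)^(-4) removes it from V


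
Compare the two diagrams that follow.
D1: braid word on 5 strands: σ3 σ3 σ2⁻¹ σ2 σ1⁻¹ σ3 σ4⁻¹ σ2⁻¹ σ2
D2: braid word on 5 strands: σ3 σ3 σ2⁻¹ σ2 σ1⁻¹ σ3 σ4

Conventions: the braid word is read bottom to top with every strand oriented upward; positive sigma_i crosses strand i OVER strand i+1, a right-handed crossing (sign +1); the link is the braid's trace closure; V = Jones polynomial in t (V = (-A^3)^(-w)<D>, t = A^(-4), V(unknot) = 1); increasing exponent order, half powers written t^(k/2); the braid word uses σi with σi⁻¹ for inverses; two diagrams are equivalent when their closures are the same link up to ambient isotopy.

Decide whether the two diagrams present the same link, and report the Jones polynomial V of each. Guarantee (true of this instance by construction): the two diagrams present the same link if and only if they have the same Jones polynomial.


equivalent: yes
D1 (bracket -A^-15 + A^-7 + A^-3 + A; 9 crossings at w = +1): V = -t^(1/2) - t^(3/2) - t^(5/2) + t^(9/2)
V(D2) = -t^(1/2) - t^(3/2) - t^(5/2) + t^(9/2)  [7 crossings, <D> = -A^-9 + A^-1 + A^3 + A^7, w = +3]
observation: one V(t) for all 2 diagrams — one class (guaranteed)


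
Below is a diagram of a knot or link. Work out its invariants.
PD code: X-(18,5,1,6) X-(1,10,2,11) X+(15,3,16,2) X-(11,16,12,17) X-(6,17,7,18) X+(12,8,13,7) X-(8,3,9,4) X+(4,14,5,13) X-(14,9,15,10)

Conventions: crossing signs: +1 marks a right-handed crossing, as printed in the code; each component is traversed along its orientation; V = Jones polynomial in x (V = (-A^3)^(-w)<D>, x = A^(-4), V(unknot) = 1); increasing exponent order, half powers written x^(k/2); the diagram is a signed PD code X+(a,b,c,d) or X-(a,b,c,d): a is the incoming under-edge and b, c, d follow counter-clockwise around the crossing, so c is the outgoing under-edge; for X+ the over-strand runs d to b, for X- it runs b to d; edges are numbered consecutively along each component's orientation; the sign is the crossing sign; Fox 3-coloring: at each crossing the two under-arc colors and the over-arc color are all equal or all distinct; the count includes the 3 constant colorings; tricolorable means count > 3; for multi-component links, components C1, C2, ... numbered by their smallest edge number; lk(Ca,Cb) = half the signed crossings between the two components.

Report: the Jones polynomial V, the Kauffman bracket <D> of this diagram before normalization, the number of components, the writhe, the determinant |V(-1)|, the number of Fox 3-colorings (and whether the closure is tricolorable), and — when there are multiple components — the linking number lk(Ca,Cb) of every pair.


V(x) = x^-6 - x^-5 + x^-4 - 2x^-3 + x^-2 - x^-1 + 2
bracket: -2A^-9 + A^-5 - A^-1 + 2A^3 - A^7 + A^11 - A^15, w = -3
1 component, writhe -3, over 9 crossings
det 9, colorings 27 of 3^9 — tricolorable
observation: w = -3 shifts under R1 moves; the (-A^3)^(3) factor cancels that in V
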